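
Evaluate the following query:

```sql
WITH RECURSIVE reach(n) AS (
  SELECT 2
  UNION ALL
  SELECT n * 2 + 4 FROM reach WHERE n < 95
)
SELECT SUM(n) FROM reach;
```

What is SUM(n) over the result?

Base: n=2.
Iteration 1: 2 < 95 holds -> n = 2 * 2 + 4 = 8.
Iteration 2: 8 < 95 holds -> n = 8 * 2 + 4 = 20.
Iteration 3: 20 < 95 holds -> n = 20 * 2 + 4 = 44.
Iteration 4: 44 < 95 holds -> n = 44 * 2 + 4 = 92.
Iteration 5: 92 < 95 holds -> n = 92 * 2 + 4 = 188.
Iteration 6: 188 < 95 fails; recursion stops.
SUM(n) = 2 + 8 + 20 + 44 + 92 + 188 = 354.

354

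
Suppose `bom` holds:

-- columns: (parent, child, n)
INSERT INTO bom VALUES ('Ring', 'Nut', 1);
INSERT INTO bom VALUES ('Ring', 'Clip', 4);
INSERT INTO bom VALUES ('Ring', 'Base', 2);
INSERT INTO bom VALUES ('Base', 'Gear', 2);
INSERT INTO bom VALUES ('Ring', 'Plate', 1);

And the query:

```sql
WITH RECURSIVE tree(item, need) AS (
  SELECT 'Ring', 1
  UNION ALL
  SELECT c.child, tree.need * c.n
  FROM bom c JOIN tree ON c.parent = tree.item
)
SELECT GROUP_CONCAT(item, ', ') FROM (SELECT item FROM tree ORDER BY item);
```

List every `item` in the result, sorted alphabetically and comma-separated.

Base: (Ring, need=1).
Iteration 1: components of {Ring} -> Base = 1*2 = 2, Clip = 1*4 = 4, Nut = 1*1 = 1, Plate = 1*1 = 1.
Iteration 2: components of {Base,Clip,Nut,Plate} -> Gear = 2*2 = 4.
Iteration 3: no further components; recursion stops.

Base, Clip, Gear, Nut, Plate, Ring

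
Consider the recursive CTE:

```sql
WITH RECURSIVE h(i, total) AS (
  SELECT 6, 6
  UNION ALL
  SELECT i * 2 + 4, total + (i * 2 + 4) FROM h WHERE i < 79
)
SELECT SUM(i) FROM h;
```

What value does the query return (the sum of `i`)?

Base: i=6, total=6.
Iteration 1: 6 < 79 holds -> i = 6 * 2 + 4 = 16, total = 6 + 16 = 22.
Iteration 2: 16 < 79 holds -> i = 16 * 2 + 4 = 36, total = 22 + 36 = 58.
Iteration 3: 36 < 79 holds -> i = 36 * 2 + 4 = 76, total = 58 + 76 = 134.
Iteration 4: 76 < 79 holds -> i = 76 * 2 + 4 = 156, total = 134 + 156 = 290.
Iteration 5: 156 < 79 fails; recursion stops.
SUM(i) = 6 + 16 + 36 + 76 + 156 = 290.

290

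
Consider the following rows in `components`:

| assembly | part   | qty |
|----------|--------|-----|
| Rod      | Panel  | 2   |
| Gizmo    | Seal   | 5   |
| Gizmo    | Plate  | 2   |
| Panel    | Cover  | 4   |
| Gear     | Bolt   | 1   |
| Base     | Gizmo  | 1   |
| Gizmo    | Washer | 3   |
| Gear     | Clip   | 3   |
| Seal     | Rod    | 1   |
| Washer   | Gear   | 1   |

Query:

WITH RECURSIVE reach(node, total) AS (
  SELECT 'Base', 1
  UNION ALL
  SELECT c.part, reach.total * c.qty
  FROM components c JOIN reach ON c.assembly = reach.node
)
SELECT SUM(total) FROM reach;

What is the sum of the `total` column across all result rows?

82

Base: (Base, total=1).
Iteration 1: components of {Base} -> Gizmo = 1*1 = 1.
Iteration 2: components of {Gizmo} -> Plate = 1*2 = 2, Seal = 1*5 = 5, Washer = 1*3 = 3.
Iteration 3: components of {Plate,Seal,Washer} -> Gear = 3*1 = 3, Rod = 5*1 = 5.
Iteration 4: components of {Gear,Rod} -> Bolt = 3*1 = 3, Clip = 3*3 = 9, Panel = 5*2 = 10.
Iteration 5: components of {Bolt,Clip,Panel} -> Cover = 10*4 = 40.
Iteration 6: no further components; recursion stops.
SUM(total) = 1 + 1 + 5 + 3 + 2 + 5 + 3 + 10 + 3 + 9 + 40 = 82.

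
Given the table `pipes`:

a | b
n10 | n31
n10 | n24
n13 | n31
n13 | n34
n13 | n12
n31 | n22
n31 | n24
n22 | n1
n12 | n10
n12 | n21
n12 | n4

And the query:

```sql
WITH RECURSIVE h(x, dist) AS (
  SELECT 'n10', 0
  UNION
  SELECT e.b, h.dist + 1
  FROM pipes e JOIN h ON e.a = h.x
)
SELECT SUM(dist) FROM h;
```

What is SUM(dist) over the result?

9

Base: (n10, dist=0).
Iteration 1: edges from {n10} -> (n24, dist=1), (n31, dist=1).
Iteration 2: edges from {n24,n31} -> (n22, dist=2), (n24, dist=2).
Iteration 3: edges from {n22,n24} -> (n1, dist=3).
Iteration 4: no outgoing edges from {n1}; recursion stops.
SUM(dist) = 0 + 1 + 1 + 2 + 2 + 3 = 9.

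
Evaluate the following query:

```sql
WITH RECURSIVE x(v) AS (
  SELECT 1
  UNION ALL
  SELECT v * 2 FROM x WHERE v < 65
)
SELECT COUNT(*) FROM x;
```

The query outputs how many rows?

8

Base: v=1.
Iteration 1: 1 < 65 holds -> v = 1 * 2 = 2.
Iteration 2: 2 < 65 holds -> v = 2 * 2 = 4.
Iteration 3: 4 < 65 holds -> v = 4 * 2 = 8.
Iteration 4: 8 < 65 holds -> v = 8 * 2 = 16.
Iteration 5: 16 < 65 holds -> v = 16 * 2 = 32.
Iteration 6: 32 < 65 holds -> v = 32 * 2 = 64.
Iteration 7: 64 < 65 holds -> v = 64 * 2 = 128.
Iteration 8: 128 < 65 fails; recursion stops.
Total rows emitted: 8.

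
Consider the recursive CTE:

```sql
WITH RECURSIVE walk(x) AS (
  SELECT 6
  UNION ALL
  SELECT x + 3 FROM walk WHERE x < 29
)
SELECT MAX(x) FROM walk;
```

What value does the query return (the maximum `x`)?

30

Base: x=6.
Iteration 1: 6 < 29 holds -> x = 6 + 3 = 9.
Iteration 2: 9 < 29 holds -> x = 9 + 3 = 12.
Iteration 3: 12 < 29 holds -> x = 12 + 3 = 15.
Iteration 4: 15 < 29 holds -> x = 15 + 3 = 18.
Iteration 5: 18 < 29 holds -> x = 18 + 3 = 21.
Iteration 6: 21 < 29 holds -> x = 21 + 3 = 24.
Iteration 7: 24 < 29 holds -> x = 24 + 3 = 27.
Iteration 8: 27 < 29 holds -> x = 27 + 3 = 30.
Iteration 9: 30 < 29 fails; recursion stops.
x values: 6, 9, 12, 15, 18, 21, 24, 27, 30; the maximum is 30.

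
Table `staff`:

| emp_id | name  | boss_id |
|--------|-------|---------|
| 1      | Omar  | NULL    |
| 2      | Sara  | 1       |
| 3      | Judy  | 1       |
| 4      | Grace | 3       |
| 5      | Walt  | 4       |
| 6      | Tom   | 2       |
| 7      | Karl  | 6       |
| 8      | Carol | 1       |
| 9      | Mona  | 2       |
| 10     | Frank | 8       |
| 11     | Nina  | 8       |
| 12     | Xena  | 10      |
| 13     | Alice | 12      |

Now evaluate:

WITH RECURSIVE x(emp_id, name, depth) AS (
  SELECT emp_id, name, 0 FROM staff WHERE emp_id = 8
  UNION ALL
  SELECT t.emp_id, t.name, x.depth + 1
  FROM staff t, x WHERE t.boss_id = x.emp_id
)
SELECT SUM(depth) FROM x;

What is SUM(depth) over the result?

7

Base: emp_id=8 (Carol) at depth 0.
Iteration 1: rows with boss_id in {8} -> Frank (id 10, depth 1), Nina (id 11, depth 1).
Iteration 2: rows with boss_id in {10,11} -> Xena (id 12, depth 2).
Iteration 3: rows with boss_id in {12} -> Alice (id 13, depth 3).
Iteration 4: no rows with boss_id in {13}; recursion stops.
SUM(depth) = 0 + 1 + 1 + 2 + 3 = 7.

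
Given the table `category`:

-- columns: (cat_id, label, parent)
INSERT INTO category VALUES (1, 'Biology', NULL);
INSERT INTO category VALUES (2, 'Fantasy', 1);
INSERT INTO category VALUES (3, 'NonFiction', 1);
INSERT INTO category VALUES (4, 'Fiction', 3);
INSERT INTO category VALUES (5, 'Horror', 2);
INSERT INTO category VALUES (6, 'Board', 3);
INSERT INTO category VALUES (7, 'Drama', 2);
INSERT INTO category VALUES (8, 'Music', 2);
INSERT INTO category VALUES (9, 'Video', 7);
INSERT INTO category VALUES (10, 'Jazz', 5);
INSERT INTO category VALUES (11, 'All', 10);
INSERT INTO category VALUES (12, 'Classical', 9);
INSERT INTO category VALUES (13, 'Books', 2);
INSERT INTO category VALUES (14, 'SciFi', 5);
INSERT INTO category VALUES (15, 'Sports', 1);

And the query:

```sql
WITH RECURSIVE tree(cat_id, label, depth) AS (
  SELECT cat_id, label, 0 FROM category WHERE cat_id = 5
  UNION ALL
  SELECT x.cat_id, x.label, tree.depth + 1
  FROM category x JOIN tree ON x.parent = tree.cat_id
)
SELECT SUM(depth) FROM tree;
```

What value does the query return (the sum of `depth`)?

Base: cat_id=5 (Horror) at depth 0.
Iteration 1: rows with parent in {5} -> Jazz (id 10, depth 1), SciFi (id 14, depth 1).
Iteration 2: rows with parent in {10,14} -> All (id 11, depth 2).
Iteration 3: no rows with parent in {11}; recursion stops.
SUM(depth) = 0 + 1 + 1 + 2 = 4.

4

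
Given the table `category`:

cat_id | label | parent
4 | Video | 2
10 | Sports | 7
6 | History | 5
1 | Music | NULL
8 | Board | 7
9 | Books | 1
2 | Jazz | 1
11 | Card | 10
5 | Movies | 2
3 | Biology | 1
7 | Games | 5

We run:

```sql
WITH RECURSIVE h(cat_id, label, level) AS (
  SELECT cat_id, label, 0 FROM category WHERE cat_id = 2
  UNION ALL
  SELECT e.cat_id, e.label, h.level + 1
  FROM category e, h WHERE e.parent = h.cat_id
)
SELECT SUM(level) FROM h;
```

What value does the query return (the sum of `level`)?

Base: cat_id=2 (Jazz) at level 0.
Iteration 1: rows with parent in {2} -> Video (id 4, level 1), Movies (id 5, level 1).
Iteration 2: rows with parent in {4,5} -> History (id 6, level 2), Games (id 7, level 2).
Iteration 3: rows with parent in {6,7} -> Board (id 8, level 3), Sports (id 10, level 3).
Iteration 4: rows with parent in {8,10} -> Card (id 11, level 4).
Iteration 5: no rows with parent in {11}; recursion stops.
SUM(level) = 0 + 1 + 1 + 2 + 2 + 3 + 3 + 4 = 16.

16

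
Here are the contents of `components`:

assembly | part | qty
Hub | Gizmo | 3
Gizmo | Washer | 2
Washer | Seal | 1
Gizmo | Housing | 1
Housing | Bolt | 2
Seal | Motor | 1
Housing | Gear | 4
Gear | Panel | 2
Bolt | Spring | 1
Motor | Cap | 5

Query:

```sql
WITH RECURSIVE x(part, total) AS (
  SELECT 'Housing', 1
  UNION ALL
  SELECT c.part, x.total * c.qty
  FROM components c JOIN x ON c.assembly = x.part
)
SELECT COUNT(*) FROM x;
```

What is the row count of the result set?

Base: (Housing, total=1).
Iteration 1: components of {Housing} -> Bolt = 1*2 = 2, Gear = 1*4 = 4.
Iteration 2: components of {Bolt,Gear} -> Panel = 4*2 = 8, Spring = 2*1 = 2.
Iteration 3: no further components; recursion stops.
Total rows emitted: 5.

5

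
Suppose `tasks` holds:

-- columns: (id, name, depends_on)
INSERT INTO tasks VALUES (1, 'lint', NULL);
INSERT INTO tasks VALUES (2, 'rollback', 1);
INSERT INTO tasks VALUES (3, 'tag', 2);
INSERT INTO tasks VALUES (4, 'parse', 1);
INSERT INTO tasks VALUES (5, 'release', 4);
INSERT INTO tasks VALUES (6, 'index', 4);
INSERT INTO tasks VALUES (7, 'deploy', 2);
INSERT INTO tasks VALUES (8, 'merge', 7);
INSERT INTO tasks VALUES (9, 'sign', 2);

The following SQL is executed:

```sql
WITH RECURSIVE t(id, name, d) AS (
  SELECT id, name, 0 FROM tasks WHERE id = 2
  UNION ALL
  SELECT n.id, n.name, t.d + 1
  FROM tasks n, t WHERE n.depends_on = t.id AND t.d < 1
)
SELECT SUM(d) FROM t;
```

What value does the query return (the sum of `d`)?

3

Base: id=2 (rollback) at d 0.
Iteration 1: rows with depends_on in {2} -> tag (id 3, d 1), deploy (id 7, d 1), sign (id 9, d 1).
Iteration 2: d < 1 fails for all current rows; recursion stops.
SUM(d) = 0 + 1 + 1 + 1 = 3.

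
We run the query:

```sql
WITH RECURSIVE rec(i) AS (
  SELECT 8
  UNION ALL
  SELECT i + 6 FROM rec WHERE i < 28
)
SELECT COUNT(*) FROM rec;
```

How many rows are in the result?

Base: i=8.
Iteration 1: 8 < 28 holds -> i = 8 + 6 = 14.
Iteration 2: 14 < 28 holds -> i = 14 + 6 = 20.
Iteration 3: 20 < 28 holds -> i = 20 + 6 = 26.
Iteration 4: 26 < 28 holds -> i = 26 + 6 = 32.
Iteration 5: 32 < 28 fails; recursion stops.
Total rows emitted: 5.

5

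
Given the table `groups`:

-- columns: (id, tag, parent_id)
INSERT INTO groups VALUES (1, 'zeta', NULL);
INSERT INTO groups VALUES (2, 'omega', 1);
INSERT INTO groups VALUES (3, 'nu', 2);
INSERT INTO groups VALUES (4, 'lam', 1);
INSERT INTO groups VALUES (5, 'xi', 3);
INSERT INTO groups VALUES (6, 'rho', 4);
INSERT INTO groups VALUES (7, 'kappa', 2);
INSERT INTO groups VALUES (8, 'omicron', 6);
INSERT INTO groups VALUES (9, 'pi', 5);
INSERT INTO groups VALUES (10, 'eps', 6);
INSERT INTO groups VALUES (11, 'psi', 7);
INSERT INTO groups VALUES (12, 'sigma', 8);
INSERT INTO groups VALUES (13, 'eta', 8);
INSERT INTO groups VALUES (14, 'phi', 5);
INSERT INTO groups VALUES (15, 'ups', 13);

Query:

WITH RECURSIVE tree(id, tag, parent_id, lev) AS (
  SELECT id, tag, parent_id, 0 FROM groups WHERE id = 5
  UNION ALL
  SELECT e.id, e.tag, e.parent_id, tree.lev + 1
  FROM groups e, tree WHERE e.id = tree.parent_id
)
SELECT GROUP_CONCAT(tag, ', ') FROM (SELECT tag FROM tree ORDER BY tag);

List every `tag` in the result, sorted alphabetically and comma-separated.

Base: id=5 (xi), parent_id=3, lev 0.
Iteration 1: join on id=3 -> nu (id 3, parent_id=2, lev 1).
Iteration 2: join on id=2 -> omega (id 2, parent_id=1, lev 2).
Iteration 3: join on id=1 -> zeta (id 1, parent_id=NULL, lev 3).
Iteration 4: parent_id is NULL; no match; recursion stops.

nu, omega, xi, zeta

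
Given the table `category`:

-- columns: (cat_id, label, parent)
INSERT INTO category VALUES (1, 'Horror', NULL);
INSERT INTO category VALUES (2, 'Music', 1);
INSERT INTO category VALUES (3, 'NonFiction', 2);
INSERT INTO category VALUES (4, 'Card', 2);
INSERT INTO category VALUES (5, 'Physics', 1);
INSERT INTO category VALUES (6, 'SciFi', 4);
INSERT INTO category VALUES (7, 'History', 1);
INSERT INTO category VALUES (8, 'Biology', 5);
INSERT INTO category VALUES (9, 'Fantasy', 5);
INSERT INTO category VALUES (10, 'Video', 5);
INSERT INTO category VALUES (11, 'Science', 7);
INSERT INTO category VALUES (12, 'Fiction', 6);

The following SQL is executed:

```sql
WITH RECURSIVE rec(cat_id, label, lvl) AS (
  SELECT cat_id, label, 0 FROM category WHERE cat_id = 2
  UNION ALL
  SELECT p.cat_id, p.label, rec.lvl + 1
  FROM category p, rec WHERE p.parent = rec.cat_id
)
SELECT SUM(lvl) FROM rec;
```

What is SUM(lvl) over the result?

Base: cat_id=2 (Music) at lvl 0.
Iteration 1: rows with parent in {2} -> NonFiction (id 3, lvl 1), Card (id 4, lvl 1).
Iteration 2: rows with parent in {3,4} -> SciFi (id 6, lvl 2).
Iteration 3: rows with parent in {6} -> Fiction (id 12, lvl 3).
Iteration 4: no rows with parent in {12}; recursion stops.
SUM(lvl) = 0 + 1 + 1 + 2 + 3 = 7.

7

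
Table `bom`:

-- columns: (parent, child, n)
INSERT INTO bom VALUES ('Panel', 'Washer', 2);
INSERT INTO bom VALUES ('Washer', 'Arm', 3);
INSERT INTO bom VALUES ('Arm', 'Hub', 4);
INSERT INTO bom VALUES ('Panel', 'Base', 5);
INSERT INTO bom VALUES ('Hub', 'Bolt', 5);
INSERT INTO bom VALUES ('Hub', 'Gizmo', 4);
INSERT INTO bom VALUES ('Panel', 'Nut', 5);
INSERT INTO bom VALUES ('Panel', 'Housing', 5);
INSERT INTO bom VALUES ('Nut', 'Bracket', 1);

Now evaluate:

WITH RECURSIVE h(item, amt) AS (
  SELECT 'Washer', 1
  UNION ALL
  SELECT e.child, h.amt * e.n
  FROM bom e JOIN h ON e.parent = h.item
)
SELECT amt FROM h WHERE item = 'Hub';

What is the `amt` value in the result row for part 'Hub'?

Base: (Washer, amt=1).
Iteration 1: components of {Washer} -> Arm = 1*3 = 3.
Iteration 2: components of {Arm} -> Hub = 3*4 = 12.
Iteration 3: components of {Hub} -> Bolt = 12*5 = 60, Gizmo = 12*4 = 48.
Iteration 4: no further components; recursion stops.

12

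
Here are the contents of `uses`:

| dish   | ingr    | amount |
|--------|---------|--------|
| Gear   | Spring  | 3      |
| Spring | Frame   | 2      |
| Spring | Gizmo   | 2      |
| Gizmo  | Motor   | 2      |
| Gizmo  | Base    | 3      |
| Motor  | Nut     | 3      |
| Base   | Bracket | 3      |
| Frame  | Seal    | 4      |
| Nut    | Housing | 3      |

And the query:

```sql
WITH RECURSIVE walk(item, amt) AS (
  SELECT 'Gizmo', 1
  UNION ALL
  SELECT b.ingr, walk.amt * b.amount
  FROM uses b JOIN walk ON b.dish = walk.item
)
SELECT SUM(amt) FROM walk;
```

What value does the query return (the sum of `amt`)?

Base: (Gizmo, amt=1).
Iteration 1: components of {Gizmo} -> Base = 1*3 = 3, Motor = 1*2 = 2.
Iteration 2: components of {Base,Motor} -> Bracket = 3*3 = 9, Nut = 2*3 = 6.
Iteration 3: components of {Bracket,Nut} -> Housing = 6*3 = 18.
Iteration 4: no further components; recursion stops.
SUM(amt) = 1 + 2 + 3 + 6 + 9 + 18 = 39.

39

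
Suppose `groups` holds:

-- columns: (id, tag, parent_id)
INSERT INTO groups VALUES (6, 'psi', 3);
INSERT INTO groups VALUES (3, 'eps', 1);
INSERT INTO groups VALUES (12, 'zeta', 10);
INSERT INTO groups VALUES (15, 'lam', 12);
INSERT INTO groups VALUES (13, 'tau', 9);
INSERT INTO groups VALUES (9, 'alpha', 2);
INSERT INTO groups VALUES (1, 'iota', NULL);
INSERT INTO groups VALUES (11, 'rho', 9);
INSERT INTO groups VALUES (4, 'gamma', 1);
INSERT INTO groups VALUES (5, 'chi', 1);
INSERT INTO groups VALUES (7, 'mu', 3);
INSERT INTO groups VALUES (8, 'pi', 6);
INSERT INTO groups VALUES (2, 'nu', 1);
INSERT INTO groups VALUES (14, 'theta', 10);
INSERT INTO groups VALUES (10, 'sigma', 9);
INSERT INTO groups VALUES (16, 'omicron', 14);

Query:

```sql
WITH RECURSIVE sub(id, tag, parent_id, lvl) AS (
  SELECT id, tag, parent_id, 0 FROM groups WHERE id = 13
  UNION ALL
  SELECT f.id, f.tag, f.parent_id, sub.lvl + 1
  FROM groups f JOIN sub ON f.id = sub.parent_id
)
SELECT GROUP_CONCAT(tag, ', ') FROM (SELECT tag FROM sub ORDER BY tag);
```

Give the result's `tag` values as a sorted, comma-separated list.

alpha, iota, nu, tau

Base: id=13 (tau), parent_id=9, lvl 0.
Iteration 1: join on id=9 -> alpha (id 9, parent_id=2, lvl 1).
Iteration 2: join on id=2 -> nu (id 2, parent_id=1, lvl 2).
Iteration 3: join on id=1 -> iota (id 1, parent_id=NULL, lvl 3).
Iteration 4: parent_id is NULL; no match; recursion stops.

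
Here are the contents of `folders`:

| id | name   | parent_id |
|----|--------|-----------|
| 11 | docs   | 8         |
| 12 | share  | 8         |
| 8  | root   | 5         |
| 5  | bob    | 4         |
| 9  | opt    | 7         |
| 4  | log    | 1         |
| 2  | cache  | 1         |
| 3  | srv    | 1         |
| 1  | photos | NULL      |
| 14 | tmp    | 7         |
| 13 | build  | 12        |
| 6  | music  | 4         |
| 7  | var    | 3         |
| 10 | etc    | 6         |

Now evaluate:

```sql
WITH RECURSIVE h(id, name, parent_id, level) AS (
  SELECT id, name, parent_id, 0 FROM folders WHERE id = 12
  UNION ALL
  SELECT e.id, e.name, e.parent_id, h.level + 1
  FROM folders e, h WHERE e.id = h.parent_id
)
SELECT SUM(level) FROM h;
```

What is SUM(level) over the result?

Base: id=12 (share), parent_id=8, level 0.
Iteration 1: join on id=8 -> root (id 8, parent_id=5, level 1).
Iteration 2: join on id=5 -> bob (id 5, parent_id=4, level 2).
Iteration 3: join on id=4 -> log (id 4, parent_id=1, level 3).
Iteration 4: join on id=1 -> photos (id 1, parent_id=NULL, level 4).
Iteration 5: parent_id is NULL; no match; recursion stops.
SUM(level) = 0 + 1 + 2 + 3 + 4 = 10.

10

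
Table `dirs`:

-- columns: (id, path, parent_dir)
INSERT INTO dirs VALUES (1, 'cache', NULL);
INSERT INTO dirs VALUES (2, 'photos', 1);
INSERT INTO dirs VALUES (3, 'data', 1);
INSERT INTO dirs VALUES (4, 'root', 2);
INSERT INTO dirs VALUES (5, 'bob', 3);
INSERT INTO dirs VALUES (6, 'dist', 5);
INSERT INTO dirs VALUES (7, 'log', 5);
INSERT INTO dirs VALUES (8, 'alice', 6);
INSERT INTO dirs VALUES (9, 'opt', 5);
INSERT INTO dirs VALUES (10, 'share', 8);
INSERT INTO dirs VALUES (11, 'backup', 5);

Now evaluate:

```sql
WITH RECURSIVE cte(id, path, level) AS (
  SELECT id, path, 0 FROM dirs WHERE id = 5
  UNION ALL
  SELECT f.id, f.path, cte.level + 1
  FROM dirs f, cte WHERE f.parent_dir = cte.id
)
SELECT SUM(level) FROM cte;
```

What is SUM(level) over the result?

Base: id=5 (bob) at level 0.
Iteration 1: rows with parent_dir in {5} -> dist (id 6, level 1), log (id 7, level 1), opt (id 9, level 1), backup (id 11, level 1).
Iteration 2: rows with parent_dir in {6,7,9,11} -> alice (id 8, level 2).
Iteration 3: rows with parent_dir in {8} -> share (id 10, level 3).
Iteration 4: no rows with parent_dir in {10}; recursion stops.
SUM(level) = 0 + 1 + 1 + 1 + 1 + 2 + 3 = 9.

9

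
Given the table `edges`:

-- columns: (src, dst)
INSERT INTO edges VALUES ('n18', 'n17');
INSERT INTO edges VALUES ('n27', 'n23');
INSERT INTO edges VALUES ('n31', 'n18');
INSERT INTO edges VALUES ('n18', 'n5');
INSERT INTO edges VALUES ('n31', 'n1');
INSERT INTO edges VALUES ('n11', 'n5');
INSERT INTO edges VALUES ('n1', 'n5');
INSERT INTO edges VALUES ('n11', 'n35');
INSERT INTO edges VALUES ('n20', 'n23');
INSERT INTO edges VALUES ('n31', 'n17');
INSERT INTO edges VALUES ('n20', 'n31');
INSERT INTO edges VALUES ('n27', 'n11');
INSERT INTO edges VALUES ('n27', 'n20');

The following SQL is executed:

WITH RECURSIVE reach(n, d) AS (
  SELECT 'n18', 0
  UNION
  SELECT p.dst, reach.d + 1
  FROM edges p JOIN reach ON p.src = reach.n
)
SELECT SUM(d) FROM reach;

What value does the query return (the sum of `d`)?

Base: (n18, d=0).
Iteration 1: edges from {n18} -> (n17, d=1), (n5, d=1).
Iteration 2: no outgoing edges from {n17,n5}; recursion stops.
SUM(d) = 0 + 1 + 1 = 2.

2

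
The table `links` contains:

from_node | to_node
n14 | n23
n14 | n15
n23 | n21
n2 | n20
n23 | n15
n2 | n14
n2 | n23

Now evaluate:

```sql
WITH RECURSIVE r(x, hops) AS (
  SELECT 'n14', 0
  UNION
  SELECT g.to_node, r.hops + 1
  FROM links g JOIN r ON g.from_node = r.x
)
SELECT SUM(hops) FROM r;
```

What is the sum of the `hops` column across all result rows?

6

Base: (n14, hops=0).
Iteration 1: edges from {n14} -> (n15, hops=1), (n23, hops=1).
Iteration 2: edges from {n15,n23} -> (n15, hops=2), (n21, hops=2).
Iteration 3: no outgoing edges from {n15,n21}; recursion stops.
SUM(hops) = 0 + 1 + 1 + 2 + 2 = 6.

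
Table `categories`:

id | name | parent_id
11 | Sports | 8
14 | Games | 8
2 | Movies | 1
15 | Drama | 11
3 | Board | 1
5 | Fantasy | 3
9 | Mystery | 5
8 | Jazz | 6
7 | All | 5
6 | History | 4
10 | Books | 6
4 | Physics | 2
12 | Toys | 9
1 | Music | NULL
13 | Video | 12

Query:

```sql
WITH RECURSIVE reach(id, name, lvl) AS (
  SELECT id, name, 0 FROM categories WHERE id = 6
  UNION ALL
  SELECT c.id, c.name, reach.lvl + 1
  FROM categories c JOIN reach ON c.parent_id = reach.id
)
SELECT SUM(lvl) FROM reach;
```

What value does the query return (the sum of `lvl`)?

Base: id=6 (History) at lvl 0.
Iteration 1: rows with parent_id in {6} -> Jazz (id 8, lvl 1), Books (id 10, lvl 1).
Iteration 2: rows with parent_id in {8,10} -> Sports (id 11, lvl 2), Games (id 14, lvl 2).
Iteration 3: rows with parent_id in {11,14} -> Drama (id 15, lvl 3).
Iteration 4: no rows with parent_id in {15}; recursion stops.
SUM(lvl) = 0 + 1 + 1 + 2 + 2 + 3 = 9.

9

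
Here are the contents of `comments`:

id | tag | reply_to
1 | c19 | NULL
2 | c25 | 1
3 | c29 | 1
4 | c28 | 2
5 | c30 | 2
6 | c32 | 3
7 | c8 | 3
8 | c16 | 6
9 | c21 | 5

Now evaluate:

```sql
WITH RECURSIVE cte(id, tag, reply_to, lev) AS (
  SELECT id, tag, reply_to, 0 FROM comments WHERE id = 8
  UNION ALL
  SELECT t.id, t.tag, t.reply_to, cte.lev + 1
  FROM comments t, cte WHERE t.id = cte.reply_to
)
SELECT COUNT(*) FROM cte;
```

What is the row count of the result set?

Base: id=8 (c16), reply_to=6, lev 0.
Iteration 1: join on id=6 -> c32 (id 6, reply_to=3, lev 1).
Iteration 2: join on id=3 -> c29 (id 3, reply_to=1, lev 2).
Iteration 3: join on id=1 -> c19 (id 1, reply_to=NULL, lev 3).
Iteration 4: reply_to is NULL; no match; recursion stops.
Total rows emitted: 4.

4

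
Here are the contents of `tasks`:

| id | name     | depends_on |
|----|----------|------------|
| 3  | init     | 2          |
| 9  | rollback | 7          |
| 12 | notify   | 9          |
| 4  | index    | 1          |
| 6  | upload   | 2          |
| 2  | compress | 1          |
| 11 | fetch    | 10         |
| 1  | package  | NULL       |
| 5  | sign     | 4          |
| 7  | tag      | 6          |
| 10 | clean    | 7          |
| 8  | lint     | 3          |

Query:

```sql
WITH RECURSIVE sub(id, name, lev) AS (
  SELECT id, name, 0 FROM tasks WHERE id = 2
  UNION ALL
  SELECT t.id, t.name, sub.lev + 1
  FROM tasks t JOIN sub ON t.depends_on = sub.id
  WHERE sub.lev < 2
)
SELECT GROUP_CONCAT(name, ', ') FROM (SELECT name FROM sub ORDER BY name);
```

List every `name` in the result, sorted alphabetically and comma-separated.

Base: id=2 (compress) at lev 0.
Iteration 1: rows with depends_on in {2} -> init (id 3, lev 1), upload (id 6, lev 1).
Iteration 2: rows with depends_on in {3,6} -> tag (id 7, lev 2), lint (id 8, lev 2).
Iteration 3: lev < 2 fails for all current rows; recursion stops.

compress, init, lint, tag, upload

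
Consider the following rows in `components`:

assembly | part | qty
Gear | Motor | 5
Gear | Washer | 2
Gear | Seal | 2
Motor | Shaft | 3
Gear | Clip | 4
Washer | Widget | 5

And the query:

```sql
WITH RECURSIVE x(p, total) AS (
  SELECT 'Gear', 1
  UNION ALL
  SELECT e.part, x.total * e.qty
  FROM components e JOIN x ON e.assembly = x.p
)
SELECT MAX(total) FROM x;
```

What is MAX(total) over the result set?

Base: (Gear, total=1).
Iteration 1: components of {Gear} -> Clip = 1*4 = 4, Motor = 1*5 = 5, Seal = 1*2 = 2, Washer = 1*2 = 2.
Iteration 2: components of {Clip,Motor,Seal,Washer} -> Shaft = 5*3 = 15, Widget = 2*5 = 10.
Iteration 3: no further components; recursion stops.
total values: 1, 5, 2, 2, 4, 15, 10; the maximum is 15.

15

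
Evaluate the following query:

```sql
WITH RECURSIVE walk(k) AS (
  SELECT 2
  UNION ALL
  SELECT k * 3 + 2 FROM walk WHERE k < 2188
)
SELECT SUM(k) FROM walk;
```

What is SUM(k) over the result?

Base: k=2.
Iteration 1: 2 < 2188 holds -> k = 2 * 3 + 2 = 8.
Iteration 2: 8 < 2188 holds -> k = 8 * 3 + 2 = 26.
Iteration 3: 26 < 2188 holds -> k = 26 * 3 + 2 = 80.
Iteration 4: 80 < 2188 holds -> k = 80 * 3 + 2 = 242.
Iteration 5: 242 < 2188 holds -> k = 242 * 3 + 2 = 728.
Iteration 6: 728 < 2188 holds -> k = 728 * 3 + 2 = 2186.
Iteration 7: 2186 < 2188 holds -> k = 2186 * 3 + 2 = 6560.
Iteration 8: 6560 < 2188 fails; recursion stops.
SUM(k) = 2 + 8 + 26 + 80 + 242 + 728 + 2186 + 6560 = 9832.

9832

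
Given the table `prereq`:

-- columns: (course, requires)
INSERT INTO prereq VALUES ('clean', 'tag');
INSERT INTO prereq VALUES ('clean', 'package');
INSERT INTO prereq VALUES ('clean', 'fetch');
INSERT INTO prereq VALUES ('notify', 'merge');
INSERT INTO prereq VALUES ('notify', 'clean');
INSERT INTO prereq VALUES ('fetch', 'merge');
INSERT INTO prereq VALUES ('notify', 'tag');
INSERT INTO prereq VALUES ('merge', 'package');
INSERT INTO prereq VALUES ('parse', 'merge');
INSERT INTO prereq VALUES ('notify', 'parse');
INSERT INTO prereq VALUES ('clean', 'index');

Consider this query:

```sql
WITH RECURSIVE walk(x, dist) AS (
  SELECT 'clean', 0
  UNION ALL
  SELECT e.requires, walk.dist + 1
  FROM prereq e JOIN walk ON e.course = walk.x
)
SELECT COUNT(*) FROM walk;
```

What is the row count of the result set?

7

Base: (clean, dist=0).
Iteration 1: edges from {clean} -> (fetch, dist=1), (index, dist=1), (package, dist=1), (tag, dist=1).
Iteration 2: edges from {fetch,index,package,tag} -> (merge, dist=2).
Iteration 3: edges from {merge} -> (package, dist=3).
Iteration 4: no outgoing edges from {package}; recursion stops.
Total rows emitted: 7.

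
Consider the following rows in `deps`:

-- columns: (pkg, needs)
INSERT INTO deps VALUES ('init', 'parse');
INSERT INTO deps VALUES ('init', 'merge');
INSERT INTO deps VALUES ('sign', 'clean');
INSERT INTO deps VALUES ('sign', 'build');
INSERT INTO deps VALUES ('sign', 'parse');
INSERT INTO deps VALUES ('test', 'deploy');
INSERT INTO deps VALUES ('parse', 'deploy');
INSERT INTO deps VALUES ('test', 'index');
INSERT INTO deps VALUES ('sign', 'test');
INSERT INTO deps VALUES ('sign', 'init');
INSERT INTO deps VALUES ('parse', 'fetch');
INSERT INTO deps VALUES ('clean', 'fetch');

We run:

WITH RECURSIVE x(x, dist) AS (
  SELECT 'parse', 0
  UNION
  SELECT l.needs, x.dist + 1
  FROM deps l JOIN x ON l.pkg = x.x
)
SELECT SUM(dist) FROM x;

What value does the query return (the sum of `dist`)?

2

Base: (parse, dist=0).
Iteration 1: edges from {parse} -> (deploy, dist=1), (fetch, dist=1).
Iteration 2: no outgoing edges from {deploy,fetch}; recursion stops.
SUM(dist) = 0 + 1 + 1 = 2.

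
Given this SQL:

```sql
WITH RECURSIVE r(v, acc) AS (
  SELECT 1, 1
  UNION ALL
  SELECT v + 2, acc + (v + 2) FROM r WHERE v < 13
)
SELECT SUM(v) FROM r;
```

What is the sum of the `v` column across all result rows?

Base: v=1, acc=1.
Iteration 1: 1 < 13 holds -> v = 1 + 2 = 3, acc = 1 + 3 = 4.
Iteration 2: 3 < 13 holds -> v = 3 + 2 = 5, acc = 4 + 5 = 9.
Iteration 3: 5 < 13 holds -> v = 5 + 2 = 7, acc = 9 + 7 = 16.
Iteration 4: 7 < 13 holds -> v = 7 + 2 = 9, acc = 16 + 9 = 25.
Iteration 5: 9 < 13 holds -> v = 9 + 2 = 11, acc = 25 + 11 = 36.
Iteration 6: 11 < 13 holds -> v = 11 + 2 = 13, acc = 36 + 13 = 49.
Iteration 7: 13 < 13 fails; recursion stops.
SUM(v) = 1 + 3 + 5 + 7 + 9 + 11 + 13 = 49.

49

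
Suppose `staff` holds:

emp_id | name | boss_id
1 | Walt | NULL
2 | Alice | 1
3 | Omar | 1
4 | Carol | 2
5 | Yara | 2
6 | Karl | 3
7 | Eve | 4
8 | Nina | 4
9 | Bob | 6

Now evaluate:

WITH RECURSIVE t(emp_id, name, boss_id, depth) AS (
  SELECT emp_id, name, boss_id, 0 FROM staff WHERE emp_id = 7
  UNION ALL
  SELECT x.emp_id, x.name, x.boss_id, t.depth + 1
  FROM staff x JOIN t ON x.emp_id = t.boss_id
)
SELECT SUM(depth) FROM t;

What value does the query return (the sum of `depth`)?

Base: emp_id=7 (Eve), boss_id=4, depth 0.
Iteration 1: join on emp_id=4 -> Carol (id 4, boss_id=2, depth 1).
Iteration 2: join on emp_id=2 -> Alice (id 2, boss_id=1, depth 2).
Iteration 3: join on emp_id=1 -> Walt (id 1, boss_id=NULL, depth 3).
Iteration 4: boss_id is NULL; no match; recursion stops.
SUM(depth) = 0 + 1 + 2 + 3 = 6.

6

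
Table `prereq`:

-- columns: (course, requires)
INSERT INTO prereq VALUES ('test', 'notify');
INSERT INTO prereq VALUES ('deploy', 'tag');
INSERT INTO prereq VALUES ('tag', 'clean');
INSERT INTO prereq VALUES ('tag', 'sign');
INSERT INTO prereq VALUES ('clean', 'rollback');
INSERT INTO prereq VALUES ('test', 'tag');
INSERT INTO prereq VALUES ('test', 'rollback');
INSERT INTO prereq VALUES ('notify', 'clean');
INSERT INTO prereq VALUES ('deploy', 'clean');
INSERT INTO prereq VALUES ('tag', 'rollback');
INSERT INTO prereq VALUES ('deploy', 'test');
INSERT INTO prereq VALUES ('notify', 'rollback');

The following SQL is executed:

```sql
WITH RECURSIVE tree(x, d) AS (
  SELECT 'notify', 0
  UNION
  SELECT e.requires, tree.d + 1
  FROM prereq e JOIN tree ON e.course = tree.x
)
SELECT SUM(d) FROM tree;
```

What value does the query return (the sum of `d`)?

4

Base: (notify, d=0).
Iteration 1: edges from {notify} -> (clean, d=1), (rollback, d=1).
Iteration 2: edges from {clean,rollback} -> (rollback, d=2).
Iteration 3: no outgoing edges from {rollback}; recursion stops.
SUM(d) = 0 + 1 + 1 + 2 = 4.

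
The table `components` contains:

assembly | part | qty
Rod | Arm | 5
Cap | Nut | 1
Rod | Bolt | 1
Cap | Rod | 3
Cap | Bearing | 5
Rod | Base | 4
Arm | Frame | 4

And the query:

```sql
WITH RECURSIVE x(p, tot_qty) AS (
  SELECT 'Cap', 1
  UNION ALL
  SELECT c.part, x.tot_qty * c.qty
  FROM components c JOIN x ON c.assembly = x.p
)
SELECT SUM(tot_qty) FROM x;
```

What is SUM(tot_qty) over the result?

100

Base: (Cap, tot_qty=1).
Iteration 1: components of {Cap} -> Bearing = 1*5 = 5, Nut = 1*1 = 1, Rod = 1*3 = 3.
Iteration 2: components of {Bearing,Nut,Rod} -> Arm = 3*5 = 15, Base = 3*4 = 12, Bolt = 3*1 = 3.
Iteration 3: components of {Arm,Base,Bolt} -> Frame = 15*4 = 60.
Iteration 4: no further components; recursion stops.
SUM(tot_qty) = 1 + 3 + 1 + 5 + 15 + 3 + 12 + 60 = 100.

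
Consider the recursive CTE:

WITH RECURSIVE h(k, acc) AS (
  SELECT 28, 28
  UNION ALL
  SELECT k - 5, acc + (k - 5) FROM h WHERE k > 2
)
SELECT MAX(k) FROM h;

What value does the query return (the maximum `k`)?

Base: k=28, acc=28.
Iteration 1: 28 > 2 holds -> k = 28 - 5 = 23, acc = 28 + 23 = 51.
Iteration 2: 23 > 2 holds -> k = 23 - 5 = 18, acc = 51 + 18 = 69.
Iteration 3: 18 > 2 holds -> k = 18 - 5 = 13, acc = 69 + 13 = 82.
Iteration 4: 13 > 2 holds -> k = 13 - 5 = 8, acc = 82 + 8 = 90.
Iteration 5: 8 > 2 holds -> k = 8 - 5 = 3, acc = 90 + 3 = 93.
Iteration 6: 3 > 2 holds -> k = 3 - 5 = -2, acc = 93 + -2 = 91.
Iteration 7: -2 > 2 fails; recursion stops.
k values: 28, 23, 18, 13, 8, 3, -2; the maximum is 28.

28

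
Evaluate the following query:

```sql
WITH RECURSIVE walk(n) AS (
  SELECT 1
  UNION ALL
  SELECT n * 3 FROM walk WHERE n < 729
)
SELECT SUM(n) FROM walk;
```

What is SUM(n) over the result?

1093

Base: n=1.
Iteration 1: 1 < 729 holds -> n = 1 * 3 = 3.
Iteration 2: 3 < 729 holds -> n = 3 * 3 = 9.
Iteration 3: 9 < 729 holds -> n = 9 * 3 = 27.
Iteration 4: 27 < 729 holds -> n = 27 * 3 = 81.
Iteration 5: 81 < 729 holds -> n = 81 * 3 = 243.
Iteration 6: 243 < 729 holds -> n = 243 * 3 = 729.
Iteration 7: 729 < 729 fails; recursion stops.
SUM(n) = 1 + 3 + 9 + 27 + 81 + 243 + 729 = 1093.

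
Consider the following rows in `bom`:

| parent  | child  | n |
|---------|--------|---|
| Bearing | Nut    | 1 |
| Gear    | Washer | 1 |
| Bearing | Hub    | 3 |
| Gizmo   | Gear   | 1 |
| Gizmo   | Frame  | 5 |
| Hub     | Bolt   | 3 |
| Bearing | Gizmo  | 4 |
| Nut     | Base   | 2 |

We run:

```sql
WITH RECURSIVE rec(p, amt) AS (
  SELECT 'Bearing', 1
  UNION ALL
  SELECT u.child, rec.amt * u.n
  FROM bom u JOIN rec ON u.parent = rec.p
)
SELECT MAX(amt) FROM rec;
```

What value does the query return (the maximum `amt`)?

Base: (Bearing, amt=1).
Iteration 1: components of {Bearing} -> Gizmo = 1*4 = 4, Hub = 1*3 = 3, Nut = 1*1 = 1.
Iteration 2: components of {Gizmo,Hub,Nut} -> Base = 1*2 = 2, Bolt = 3*3 = 9, Frame = 4*5 = 20, Gear = 4*1 = 4.
Iteration 3: components of {Base,Bolt,Frame,Gear} -> Washer = 4*1 = 4.
Iteration 4: no further components; recursion stops.
amt values: 1, 4, 1, 3, 4, 20, 2, 9, 4; the maximum is 20.

20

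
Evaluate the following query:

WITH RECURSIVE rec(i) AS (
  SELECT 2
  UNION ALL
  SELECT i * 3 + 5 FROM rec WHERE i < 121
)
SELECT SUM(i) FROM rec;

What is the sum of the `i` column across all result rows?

Base: i=2.
Iteration 1: 2 < 121 holds -> i = 2 * 3 + 5 = 11.
Iteration 2: 11 < 121 holds -> i = 11 * 3 + 5 = 38.
Iteration 3: 38 < 121 holds -> i = 38 * 3 + 5 = 119.
Iteration 4: 119 < 121 holds -> i = 119 * 3 + 5 = 362.
Iteration 5: 362 < 121 fails; recursion stops.
SUM(i) = 2 + 11 + 38 + 119 + 362 = 532.

532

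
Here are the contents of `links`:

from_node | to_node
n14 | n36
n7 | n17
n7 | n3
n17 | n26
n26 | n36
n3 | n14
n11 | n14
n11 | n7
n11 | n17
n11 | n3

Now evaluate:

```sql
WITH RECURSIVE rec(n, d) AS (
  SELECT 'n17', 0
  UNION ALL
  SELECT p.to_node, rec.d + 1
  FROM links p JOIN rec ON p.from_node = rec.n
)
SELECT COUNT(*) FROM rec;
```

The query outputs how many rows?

3

Base: (n17, d=0).
Iteration 1: edges from {n17} -> (n26, d=1).
Iteration 2: edges from {n26} -> (n36, d=2).
Iteration 3: no outgoing edges from {n36}; recursion stops.
Total rows emitted: 3.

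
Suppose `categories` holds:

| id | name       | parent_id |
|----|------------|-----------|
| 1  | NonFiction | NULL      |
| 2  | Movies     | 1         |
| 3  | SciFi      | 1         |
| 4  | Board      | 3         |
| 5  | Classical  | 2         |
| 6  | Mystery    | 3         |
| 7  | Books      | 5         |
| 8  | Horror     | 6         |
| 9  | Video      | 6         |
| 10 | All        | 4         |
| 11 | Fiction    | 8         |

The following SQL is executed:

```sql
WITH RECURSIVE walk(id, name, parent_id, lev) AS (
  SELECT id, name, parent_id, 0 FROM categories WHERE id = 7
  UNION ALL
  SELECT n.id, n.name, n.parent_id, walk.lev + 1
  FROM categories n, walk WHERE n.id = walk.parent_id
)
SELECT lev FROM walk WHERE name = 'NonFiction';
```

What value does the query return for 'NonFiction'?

Base: id=7 (Books), parent_id=5, lev 0.
Iteration 1: join on id=5 -> Classical (id 5, parent_id=2, lev 1).
Iteration 2: join on id=2 -> Movies (id 2, parent_id=1, lev 2).
Iteration 3: join on id=1 -> NonFiction (id 1, parent_id=NULL, lev 3).
Iteration 4: parent_id is NULL; no match; recursion stops.

3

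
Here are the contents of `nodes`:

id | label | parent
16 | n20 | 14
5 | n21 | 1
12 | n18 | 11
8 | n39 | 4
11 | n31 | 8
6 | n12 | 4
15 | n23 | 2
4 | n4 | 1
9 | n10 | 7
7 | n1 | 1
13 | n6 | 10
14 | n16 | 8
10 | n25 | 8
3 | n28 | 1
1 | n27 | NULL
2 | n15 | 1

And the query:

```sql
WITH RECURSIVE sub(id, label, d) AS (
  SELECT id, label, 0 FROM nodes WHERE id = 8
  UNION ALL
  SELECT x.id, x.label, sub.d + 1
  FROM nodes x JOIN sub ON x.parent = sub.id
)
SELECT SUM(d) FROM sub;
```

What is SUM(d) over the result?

9

Base: id=8 (n39) at d 0.
Iteration 1: rows with parent in {8} -> n25 (id 10, d 1), n31 (id 11, d 1), n16 (id 14, d 1).
Iteration 2: rows with parent in {10,11,14} -> n18 (id 12, d 2), n6 (id 13, d 2), n20 (id 16, d 2).
Iteration 3: no rows with parent in {12,13,16}; recursion stops.
SUM(d) = 0 + 1 + 1 + 1 + 2 + 2 + 2 = 9.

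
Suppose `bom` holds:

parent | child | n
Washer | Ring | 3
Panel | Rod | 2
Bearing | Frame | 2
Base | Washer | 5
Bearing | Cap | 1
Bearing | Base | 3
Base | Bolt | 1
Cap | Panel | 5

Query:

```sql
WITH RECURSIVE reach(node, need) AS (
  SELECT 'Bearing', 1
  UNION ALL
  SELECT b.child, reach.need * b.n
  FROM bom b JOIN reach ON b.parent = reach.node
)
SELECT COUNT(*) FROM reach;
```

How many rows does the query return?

9

Base: (Bearing, need=1).
Iteration 1: components of {Bearing} -> Base = 1*3 = 3, Cap = 1*1 = 1, Frame = 1*2 = 2.
Iteration 2: components of {Base,Cap,Frame} -> Bolt = 3*1 = 3, Panel = 1*5 = 5, Washer = 3*5 = 15.
Iteration 3: components of {Bolt,Panel,Washer} -> Ring = 15*3 = 45, Rod = 5*2 = 10.
Iteration 4: no further components; recursion stops.
Total rows emitted: 9.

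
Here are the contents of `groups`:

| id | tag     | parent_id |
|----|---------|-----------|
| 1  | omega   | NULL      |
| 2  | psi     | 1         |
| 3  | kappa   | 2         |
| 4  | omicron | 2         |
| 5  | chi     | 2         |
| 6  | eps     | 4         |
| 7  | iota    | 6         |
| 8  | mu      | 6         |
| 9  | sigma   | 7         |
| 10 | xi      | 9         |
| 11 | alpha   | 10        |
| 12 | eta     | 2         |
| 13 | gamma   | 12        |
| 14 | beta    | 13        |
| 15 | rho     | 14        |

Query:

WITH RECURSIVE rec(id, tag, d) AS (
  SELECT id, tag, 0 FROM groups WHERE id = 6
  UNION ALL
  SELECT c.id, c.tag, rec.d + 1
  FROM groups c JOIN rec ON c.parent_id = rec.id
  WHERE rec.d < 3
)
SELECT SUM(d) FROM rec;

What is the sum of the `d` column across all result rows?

Base: id=6 (eps) at d 0.
Iteration 1: rows with parent_id in {6} -> iota (id 7, d 1), mu (id 8, d 1).
Iteration 2: rows with parent_id in {7,8} -> sigma (id 9, d 2).
Iteration 3: rows with parent_id in {9} -> xi (id 10, d 3).
Iteration 4: d < 3 fails for all current rows; recursion stops.
SUM(d) = 0 + 1 + 1 + 2 + 3 = 7.

7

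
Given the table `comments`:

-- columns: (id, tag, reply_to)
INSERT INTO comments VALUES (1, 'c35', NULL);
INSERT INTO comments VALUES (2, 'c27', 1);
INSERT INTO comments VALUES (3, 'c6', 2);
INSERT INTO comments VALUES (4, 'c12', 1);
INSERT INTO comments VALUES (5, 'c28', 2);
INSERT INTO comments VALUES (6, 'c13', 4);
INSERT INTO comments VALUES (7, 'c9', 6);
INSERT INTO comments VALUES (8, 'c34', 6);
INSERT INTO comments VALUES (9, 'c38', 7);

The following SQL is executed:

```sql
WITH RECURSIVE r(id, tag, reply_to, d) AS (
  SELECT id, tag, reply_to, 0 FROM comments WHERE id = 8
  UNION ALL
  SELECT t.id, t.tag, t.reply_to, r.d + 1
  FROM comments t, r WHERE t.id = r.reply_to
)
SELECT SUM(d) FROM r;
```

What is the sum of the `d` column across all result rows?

Base: id=8 (c34), reply_to=6, d 0.
Iteration 1: join on id=6 -> c13 (id 6, reply_to=4, d 1).
Iteration 2: join on id=4 -> c12 (id 4, reply_to=1, d 2).
Iteration 3: join on id=1 -> c35 (id 1, reply_to=NULL, d 3).
Iteration 4: reply_to is NULL; no match; recursion stops.
SUM(d) = 0 + 1 + 2 + 3 = 6.

6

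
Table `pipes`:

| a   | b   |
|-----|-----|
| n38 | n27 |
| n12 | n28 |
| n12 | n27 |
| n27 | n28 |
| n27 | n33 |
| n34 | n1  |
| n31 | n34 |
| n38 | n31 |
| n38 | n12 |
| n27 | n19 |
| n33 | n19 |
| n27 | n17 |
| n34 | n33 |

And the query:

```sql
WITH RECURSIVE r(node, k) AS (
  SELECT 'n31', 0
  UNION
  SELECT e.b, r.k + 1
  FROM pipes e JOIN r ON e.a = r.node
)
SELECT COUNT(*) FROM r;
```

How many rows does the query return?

5

Base: (n31, k=0).
Iteration 1: edges from {n31} -> (n34, k=1).
Iteration 2: edges from {n34} -> (n1, k=2), (n33, k=2).
Iteration 3: edges from {n1,n33} -> (n19, k=3).
Iteration 4: no outgoing edges from {n19}; recursion stops.
Total rows emitted: 5.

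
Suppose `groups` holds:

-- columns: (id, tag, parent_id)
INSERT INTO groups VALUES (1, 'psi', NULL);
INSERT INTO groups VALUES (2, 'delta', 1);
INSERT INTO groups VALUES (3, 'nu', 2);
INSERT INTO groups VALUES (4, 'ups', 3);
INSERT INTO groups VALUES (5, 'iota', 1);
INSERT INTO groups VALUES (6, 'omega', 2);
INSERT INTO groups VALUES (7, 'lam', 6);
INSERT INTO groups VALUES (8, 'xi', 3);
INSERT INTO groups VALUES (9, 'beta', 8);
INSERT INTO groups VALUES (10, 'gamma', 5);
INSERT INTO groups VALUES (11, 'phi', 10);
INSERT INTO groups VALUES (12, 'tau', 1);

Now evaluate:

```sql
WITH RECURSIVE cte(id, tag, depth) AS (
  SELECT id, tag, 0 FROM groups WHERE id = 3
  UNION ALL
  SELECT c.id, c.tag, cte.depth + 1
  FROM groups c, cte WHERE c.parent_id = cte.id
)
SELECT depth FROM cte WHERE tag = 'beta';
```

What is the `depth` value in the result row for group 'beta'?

Base: id=3 (nu) at depth 0.
Iteration 1: rows with parent_id in {3} -> ups (id 4, depth 1), xi (id 8, depth 1).
Iteration 2: rows with parent_id in {4,8} -> beta (id 9, depth 2).
Iteration 3: no rows with parent_id in {9}; recursion stops.

2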